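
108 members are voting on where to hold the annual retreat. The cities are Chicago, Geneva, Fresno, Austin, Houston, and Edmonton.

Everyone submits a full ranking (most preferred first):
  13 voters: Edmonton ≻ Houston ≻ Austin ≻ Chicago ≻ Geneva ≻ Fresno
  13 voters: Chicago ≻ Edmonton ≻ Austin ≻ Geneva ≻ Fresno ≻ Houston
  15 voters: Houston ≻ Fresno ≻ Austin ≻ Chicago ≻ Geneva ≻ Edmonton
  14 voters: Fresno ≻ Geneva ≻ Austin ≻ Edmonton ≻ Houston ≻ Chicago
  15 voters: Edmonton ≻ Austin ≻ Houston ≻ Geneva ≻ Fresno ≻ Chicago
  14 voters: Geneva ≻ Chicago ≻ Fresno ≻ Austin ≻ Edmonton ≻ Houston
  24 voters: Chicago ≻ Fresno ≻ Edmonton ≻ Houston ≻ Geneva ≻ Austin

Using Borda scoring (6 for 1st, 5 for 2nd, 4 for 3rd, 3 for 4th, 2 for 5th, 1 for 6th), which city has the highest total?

Edmonton

Chicago: 13×3 + 13×6 + 15×3 + 14×1 + 15×1 + 14×5 + 24×6 = 405
Geneva: 13×2 + 13×3 + 15×2 + 14×5 + 15×3 + 14×6 + 24×2 = 342
Fresno: 13×1 + 13×2 + 15×5 + 14×6 + 15×2 + 14×4 + 24×5 = 404
Austin: 13×4 + 13×4 + 15×4 + 14×4 + 15×5 + 14×3 + 24×1 = 361
Houston: 13×5 + 13×1 + 15×6 + 14×2 + 15×4 + 14×1 + 24×3 = 342
Edmonton: 13×6 + 13×5 + 15×1 + 14×3 + 15×6 + 14×2 + 24×4 = 414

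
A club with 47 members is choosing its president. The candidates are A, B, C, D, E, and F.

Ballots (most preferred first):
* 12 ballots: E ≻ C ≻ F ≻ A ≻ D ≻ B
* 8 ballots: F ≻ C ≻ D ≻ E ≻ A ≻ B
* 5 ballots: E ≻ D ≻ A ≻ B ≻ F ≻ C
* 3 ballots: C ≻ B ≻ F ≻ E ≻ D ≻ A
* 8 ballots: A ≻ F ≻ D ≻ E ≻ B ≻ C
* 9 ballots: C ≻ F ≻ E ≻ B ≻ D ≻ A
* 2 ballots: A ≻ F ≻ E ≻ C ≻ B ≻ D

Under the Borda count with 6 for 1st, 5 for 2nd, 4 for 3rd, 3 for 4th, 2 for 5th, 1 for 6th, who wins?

A: 12×3 + 8×2 + 5×4 + 3×1 + 8×6 + 9×1 + 2×6 = 144
B: 12×1 + 8×1 + 5×3 + 3×5 + 8×2 + 9×3 + 2×2 = 97
C: 12×5 + 8×5 + 5×1 + 3×6 + 8×1 + 9×6 + 2×3 = 191
D: 12×2 + 8×4 + 5×5 + 3×2 + 8×4 + 9×2 + 2×1 = 139
E: 12×6 + 8×3 + 5×6 + 3×3 + 8×3 + 9×4 + 2×4 = 203
F: 12×4 + 8×6 + 5×2 + 3×4 + 8×5 + 9×5 + 2×5 = 213

F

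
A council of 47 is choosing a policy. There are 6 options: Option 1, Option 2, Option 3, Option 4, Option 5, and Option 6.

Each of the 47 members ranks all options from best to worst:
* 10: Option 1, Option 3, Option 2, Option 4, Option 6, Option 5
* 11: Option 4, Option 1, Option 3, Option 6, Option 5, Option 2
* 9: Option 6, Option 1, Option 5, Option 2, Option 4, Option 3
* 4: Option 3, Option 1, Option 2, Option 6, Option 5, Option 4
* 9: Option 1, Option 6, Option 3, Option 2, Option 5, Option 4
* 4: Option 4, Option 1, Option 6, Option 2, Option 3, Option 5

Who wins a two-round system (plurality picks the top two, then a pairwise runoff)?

Option 1

Round 1 first-place votes: Option 1 19, Option 2 0, Option 3 4, Option 4 15, Option 5 0, Option 6 9. Option 1 and Option 4 advance.
Runoff: Option 1 is ranked above Option 4 on 32 ballots, Option 4 above Option 1 on 15.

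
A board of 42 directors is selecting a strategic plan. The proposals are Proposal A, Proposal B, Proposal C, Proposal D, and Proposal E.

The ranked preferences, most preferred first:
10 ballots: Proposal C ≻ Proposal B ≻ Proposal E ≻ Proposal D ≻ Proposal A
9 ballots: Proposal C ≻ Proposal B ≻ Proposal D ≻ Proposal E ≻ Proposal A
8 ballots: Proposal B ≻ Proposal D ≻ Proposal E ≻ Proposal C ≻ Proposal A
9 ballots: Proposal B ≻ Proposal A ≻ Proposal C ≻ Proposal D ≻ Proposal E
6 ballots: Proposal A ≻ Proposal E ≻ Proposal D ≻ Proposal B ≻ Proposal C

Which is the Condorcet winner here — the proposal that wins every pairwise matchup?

Proposal B

Proposal B vs Proposal A: 36–6
Proposal B vs Proposal C: 23–19
Proposal B vs Proposal D: 36–6
Proposal B vs Proposal E: 36–6
Proposal B beats every other proposal.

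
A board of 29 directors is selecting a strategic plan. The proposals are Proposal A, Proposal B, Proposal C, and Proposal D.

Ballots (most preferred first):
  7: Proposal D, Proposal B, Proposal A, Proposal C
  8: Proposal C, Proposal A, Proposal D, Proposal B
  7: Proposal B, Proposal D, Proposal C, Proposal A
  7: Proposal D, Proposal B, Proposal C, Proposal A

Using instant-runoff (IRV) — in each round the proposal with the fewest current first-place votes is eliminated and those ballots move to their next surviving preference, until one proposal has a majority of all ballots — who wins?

Round 1: Proposal A 0, Proposal B 7, Proposal C 8, Proposal D 14. Proposal A eliminated.
Round 2: Proposal B 7, Proposal C 8, Proposal D 14. Proposal B eliminated.
Round 3: Proposal C 8, Proposal D 21. Proposal D has a majority (≥15).

Proposal D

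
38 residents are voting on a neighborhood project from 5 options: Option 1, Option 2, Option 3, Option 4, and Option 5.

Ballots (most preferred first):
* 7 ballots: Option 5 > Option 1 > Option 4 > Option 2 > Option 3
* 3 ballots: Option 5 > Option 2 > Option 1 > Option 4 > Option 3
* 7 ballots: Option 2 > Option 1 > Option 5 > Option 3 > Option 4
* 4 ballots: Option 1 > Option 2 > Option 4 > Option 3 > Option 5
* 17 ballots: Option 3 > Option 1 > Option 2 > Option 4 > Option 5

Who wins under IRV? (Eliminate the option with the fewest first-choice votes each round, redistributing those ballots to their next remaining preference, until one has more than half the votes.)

Round 1: Option 1 4, Option 2 7, Option 3 17, Option 4 0, Option 5 10. Option 4 eliminated.
Round 2: Option 1 4, Option 2 7, Option 3 17, Option 5 10. Option 1 eliminated.
Round 3: Option 2 11, Option 3 17, Option 5 10. Option 5 eliminated.
Round 4: Option 2 21, Option 3 17. Option 2 has a majority (≥20).

Option 2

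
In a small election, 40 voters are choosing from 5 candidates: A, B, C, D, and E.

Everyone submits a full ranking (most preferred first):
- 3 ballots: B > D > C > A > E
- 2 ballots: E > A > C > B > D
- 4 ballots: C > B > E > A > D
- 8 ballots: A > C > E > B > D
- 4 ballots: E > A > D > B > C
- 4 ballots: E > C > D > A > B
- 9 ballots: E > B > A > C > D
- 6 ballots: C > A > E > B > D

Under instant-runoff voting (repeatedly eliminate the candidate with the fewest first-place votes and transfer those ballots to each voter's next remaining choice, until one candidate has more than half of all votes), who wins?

Round 1: A 8, B 3, C 10, D 0, E 19. D eliminated.
Round 2: A 8, B 3, C 10, E 19. B eliminated.
Round 3: A 8, C 13, E 19. A eliminated.
Round 4: C 21, E 19. C has a majority (≥21).

C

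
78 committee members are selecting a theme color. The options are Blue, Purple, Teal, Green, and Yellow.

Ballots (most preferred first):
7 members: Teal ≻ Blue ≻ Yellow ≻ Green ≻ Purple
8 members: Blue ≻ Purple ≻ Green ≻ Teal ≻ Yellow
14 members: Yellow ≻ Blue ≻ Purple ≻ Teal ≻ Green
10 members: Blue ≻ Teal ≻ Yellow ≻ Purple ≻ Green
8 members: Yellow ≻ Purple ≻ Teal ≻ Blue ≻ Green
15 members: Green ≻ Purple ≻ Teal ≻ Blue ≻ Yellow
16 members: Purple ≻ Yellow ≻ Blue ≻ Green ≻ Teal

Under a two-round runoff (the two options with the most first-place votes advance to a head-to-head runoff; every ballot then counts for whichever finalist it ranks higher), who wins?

Blue

Round 1 first-place votes: Blue 18, Purple 16, Teal 7, Green 15, Yellow 22. Yellow and Blue advance.
Runoff: Yellow is ranked above Blue on 38 ballots, Blue above Yellow on 40.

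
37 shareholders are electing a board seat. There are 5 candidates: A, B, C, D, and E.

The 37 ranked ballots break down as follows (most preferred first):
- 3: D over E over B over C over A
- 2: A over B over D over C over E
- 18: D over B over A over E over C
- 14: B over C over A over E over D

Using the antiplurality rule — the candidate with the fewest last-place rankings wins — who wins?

Last-place votes: A 3, B 0, C 18, D 14, E 2.

B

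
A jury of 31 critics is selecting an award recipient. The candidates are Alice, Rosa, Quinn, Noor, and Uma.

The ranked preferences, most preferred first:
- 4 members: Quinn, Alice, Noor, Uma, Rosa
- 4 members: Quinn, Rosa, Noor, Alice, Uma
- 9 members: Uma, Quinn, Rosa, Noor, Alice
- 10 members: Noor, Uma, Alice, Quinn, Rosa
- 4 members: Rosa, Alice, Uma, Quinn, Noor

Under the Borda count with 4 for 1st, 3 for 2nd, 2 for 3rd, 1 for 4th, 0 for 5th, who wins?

Alice: 4×3 + 4×1 + 9×0 + 10×2 + 4×3 = 48
Rosa: 4×0 + 4×3 + 9×2 + 10×0 + 4×4 = 46
Quinn: 4×4 + 4×4 + 9×3 + 10×1 + 4×1 = 73
Noor: 4×2 + 4×2 + 9×1 + 10×4 + 4×0 = 65
Uma: 4×1 + 4×0 + 9×4 + 10×3 + 4×2 = 78

Uma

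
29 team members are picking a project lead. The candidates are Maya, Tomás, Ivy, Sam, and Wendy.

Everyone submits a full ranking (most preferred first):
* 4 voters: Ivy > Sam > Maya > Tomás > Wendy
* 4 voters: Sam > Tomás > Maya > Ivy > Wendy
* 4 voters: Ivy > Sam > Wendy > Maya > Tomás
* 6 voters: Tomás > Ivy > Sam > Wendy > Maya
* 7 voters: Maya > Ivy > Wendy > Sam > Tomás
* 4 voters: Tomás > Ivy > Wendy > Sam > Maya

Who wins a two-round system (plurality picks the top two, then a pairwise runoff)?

Round 1 first-place votes: Maya 7, Tomás 10, Ivy 8, Sam 4, Wendy 0. Tomás and Ivy advance.
Runoff: Tomás is ranked above Ivy on 14 ballots, Ivy above Tomás on 15.

Ivy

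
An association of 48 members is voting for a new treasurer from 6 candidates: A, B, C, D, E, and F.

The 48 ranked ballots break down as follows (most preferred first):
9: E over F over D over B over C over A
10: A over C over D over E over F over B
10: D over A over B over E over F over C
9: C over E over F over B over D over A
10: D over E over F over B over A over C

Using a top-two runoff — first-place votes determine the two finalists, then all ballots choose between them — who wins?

D

Round 1 first-place votes: A 10, B 0, C 9, D 20, E 9, F 0. D and A advance.
Runoff: D is ranked above A on 38 ballots, A above D on 10.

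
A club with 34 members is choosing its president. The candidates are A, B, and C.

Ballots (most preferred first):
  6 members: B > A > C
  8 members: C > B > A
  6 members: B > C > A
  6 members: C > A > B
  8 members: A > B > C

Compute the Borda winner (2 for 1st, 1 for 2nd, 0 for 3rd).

A: 6×1 + 8×0 + 6×0 + 6×1 + 8×2 = 28
B: 6×2 + 8×1 + 6×2 + 6×0 + 8×1 = 40
C: 6×0 + 8×2 + 6×1 + 6×2 + 8×0 = 34

B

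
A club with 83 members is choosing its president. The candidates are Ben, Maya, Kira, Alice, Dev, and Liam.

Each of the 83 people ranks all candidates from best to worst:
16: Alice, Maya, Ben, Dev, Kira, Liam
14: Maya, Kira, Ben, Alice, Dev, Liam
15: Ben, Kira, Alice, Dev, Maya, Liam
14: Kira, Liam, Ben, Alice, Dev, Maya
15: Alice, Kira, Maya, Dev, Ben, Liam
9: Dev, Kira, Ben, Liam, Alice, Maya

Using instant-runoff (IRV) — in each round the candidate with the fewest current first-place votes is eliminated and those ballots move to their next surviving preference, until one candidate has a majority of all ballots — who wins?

Round 1: Ben 15, Maya 14, Kira 14, Alice 31, Dev 9, Liam 0. Liam eliminated.
Round 2: Ben 15, Maya 14, Kira 14, Alice 31, Dev 9. Dev eliminated.
Round 3: Ben 15, Maya 14, Kira 23, Alice 31. Maya eliminated.
Round 4: Ben 15, Kira 37, Alice 31. Ben eliminated.
Round 5: Kira 52, Alice 31. Kira has a majority (≥42).

Kira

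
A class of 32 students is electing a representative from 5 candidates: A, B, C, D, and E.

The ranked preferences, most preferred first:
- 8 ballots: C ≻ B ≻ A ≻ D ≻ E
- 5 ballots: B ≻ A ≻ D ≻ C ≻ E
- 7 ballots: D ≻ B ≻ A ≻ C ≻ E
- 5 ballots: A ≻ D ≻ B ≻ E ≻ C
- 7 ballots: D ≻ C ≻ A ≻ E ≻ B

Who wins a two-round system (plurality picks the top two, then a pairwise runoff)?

Round 1 first-place votes: A 5, B 5, C 8, D 14, E 0. D and C advance.
Runoff: D is ranked above C on 24 ballots, C above D on 8.

D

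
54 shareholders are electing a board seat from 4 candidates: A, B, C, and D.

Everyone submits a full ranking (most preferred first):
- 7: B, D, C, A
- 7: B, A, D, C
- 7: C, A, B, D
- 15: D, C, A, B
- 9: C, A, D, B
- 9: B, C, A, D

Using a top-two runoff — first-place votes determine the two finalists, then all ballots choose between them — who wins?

C

Round 1 first-place votes: A 0, B 23, C 16, D 15. B and C advance.
Runoff: B is ranked above C on 23 ballots, C above B on 31.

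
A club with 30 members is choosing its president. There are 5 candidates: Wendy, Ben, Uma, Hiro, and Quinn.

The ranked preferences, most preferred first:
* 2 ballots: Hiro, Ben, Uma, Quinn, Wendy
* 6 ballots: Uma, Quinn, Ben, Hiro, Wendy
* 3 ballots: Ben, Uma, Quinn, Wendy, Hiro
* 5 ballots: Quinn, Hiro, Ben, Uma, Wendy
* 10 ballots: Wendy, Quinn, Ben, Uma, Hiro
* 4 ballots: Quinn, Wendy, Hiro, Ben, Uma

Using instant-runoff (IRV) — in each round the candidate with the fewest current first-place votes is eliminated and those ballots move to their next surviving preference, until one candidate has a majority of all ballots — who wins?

Round 1: Wendy 10, Ben 3, Uma 6, Hiro 2, Quinn 9. Hiro eliminated.
Round 2: Wendy 10, Ben 5, Uma 6, Quinn 9. Ben eliminated.
Round 3: Wendy 10, Uma 11, Quinn 9. Quinn eliminated.
Round 4: Wendy 14, Uma 16. Uma has a majority (≥16).

Uma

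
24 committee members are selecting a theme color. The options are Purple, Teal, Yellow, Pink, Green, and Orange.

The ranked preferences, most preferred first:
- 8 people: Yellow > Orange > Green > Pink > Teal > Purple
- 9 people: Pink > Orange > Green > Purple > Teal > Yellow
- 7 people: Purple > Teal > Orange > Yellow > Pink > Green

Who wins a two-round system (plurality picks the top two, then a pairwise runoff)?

Round 1 first-place votes: Purple 7, Teal 0, Yellow 8, Pink 9, Green 0, Orange 0. Pink and Yellow advance.
Runoff: Pink is ranked above Yellow on 9 ballots, Yellow above Pink on 15.

Yellow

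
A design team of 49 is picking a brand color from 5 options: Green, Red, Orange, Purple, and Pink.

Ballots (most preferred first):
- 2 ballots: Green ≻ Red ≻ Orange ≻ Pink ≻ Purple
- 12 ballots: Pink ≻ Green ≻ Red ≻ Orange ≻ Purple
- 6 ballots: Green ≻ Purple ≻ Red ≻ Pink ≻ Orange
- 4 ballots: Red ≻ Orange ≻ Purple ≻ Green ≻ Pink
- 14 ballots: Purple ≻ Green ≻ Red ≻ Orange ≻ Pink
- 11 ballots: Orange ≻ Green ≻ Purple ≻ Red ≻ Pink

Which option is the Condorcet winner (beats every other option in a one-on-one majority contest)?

Green vs Red: 45–4
Green vs Orange: 34–15
Green vs Purple: 31–18
Green vs Pink: 37–12
Green beats every other option.

Green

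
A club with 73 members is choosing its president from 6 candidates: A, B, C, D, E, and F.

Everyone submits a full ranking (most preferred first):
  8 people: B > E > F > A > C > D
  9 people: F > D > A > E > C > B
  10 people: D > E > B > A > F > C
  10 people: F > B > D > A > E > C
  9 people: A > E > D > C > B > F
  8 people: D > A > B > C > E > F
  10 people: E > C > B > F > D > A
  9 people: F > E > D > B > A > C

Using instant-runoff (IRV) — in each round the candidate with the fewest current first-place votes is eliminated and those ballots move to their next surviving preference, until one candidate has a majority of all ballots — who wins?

Round 1: A 9, B 8, C 0, D 18, E 10, F 28. C eliminated.
Round 2: A 9, B 8, D 18, E 10, F 28. B eliminated.
Round 3: A 9, D 18, E 18, F 28. A eliminated.
Round 4: D 18, E 27, F 28. D eliminated.
Round 5: E 45, F 28. E has a majority (≥37).

E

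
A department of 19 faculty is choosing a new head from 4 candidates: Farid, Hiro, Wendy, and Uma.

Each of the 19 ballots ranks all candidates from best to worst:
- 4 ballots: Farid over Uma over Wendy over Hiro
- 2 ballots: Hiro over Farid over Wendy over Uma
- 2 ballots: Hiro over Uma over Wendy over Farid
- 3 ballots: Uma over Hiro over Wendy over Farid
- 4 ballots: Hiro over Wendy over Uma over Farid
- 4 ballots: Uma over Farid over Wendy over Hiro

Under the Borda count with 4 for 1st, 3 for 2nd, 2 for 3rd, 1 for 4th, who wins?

Uma

Farid: 4×4 + 2×3 + 2×1 + 3×1 + 4×1 + 4×3 = 43
Hiro: 4×1 + 2×4 + 2×4 + 3×3 + 4×4 + 4×1 = 49
Wendy: 4×2 + 2×2 + 2×2 + 3×2 + 4×3 + 4×2 = 42
Uma: 4×3 + 2×1 + 2×3 + 3×4 + 4×2 + 4×4 = 56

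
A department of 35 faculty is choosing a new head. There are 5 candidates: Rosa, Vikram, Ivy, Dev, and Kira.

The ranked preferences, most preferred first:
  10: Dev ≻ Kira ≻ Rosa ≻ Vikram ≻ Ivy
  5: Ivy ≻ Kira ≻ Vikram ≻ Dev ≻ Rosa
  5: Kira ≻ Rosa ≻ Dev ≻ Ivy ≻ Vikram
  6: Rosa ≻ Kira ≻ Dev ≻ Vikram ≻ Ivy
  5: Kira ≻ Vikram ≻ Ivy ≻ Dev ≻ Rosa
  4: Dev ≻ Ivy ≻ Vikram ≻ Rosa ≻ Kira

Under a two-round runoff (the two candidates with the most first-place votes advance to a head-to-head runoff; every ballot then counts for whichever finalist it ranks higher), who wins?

Round 1 first-place votes: Rosa 6, Vikram 0, Ivy 5, Dev 14, Kira 10. Dev and Kira advance.
Runoff: Dev is ranked above Kira on 14 ballots, Kira above Dev on 21.

Kira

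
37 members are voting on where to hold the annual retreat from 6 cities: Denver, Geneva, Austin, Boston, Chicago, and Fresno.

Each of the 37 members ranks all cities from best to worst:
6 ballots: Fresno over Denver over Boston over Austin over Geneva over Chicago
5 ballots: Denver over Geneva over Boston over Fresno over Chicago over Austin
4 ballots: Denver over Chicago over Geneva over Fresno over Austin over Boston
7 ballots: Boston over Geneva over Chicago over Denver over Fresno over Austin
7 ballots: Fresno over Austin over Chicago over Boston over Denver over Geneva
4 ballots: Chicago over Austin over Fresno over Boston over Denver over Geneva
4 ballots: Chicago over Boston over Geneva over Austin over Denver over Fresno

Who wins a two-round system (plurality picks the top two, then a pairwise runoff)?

Round 1 first-place votes: Denver 9, Geneva 0, Austin 0, Boston 7, Chicago 8, Fresno 13. Fresno and Denver advance.
Runoff: Fresno is ranked above Denver on 17 ballots, Denver above Fresno on 20.

Denver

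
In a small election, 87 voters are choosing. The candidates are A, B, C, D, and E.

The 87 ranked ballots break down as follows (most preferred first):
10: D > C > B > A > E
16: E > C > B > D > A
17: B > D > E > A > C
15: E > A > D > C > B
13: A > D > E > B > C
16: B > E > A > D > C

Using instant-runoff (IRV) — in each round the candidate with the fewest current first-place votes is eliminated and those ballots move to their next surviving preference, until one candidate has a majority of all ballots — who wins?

E

Round 1: A 13, B 33, C 0, D 10, E 31. C eliminated.
Round 2: A 13, B 33, D 10, E 31. D eliminated.
Round 3: A 13, B 43, E 31. A eliminated.
Round 4: B 43, E 44. E has a majority (≥44).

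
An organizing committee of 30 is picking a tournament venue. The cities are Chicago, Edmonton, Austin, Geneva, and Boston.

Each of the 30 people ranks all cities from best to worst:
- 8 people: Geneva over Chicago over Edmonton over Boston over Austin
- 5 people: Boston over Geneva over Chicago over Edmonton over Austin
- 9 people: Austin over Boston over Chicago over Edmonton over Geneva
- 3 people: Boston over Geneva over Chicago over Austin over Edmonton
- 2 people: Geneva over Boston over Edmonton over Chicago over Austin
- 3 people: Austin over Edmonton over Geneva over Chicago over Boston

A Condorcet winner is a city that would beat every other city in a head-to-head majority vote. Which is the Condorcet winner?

Boston vs Chicago: 19–11
Boston vs Edmonton: 19–11
Boston vs Austin: 18–12
Boston vs Geneva: 17–13
Boston beats every other city.

Boston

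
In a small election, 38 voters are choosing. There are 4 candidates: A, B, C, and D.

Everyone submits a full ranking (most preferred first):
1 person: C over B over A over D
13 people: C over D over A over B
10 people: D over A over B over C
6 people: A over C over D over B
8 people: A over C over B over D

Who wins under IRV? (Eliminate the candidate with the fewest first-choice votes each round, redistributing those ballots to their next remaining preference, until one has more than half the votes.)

A

Round 1: A 14, B 0, C 14, D 10. B eliminated.
Round 2: A 14, C 14, D 10. D eliminated.
Round 3: A 24, C 14. A has a majority (≥20).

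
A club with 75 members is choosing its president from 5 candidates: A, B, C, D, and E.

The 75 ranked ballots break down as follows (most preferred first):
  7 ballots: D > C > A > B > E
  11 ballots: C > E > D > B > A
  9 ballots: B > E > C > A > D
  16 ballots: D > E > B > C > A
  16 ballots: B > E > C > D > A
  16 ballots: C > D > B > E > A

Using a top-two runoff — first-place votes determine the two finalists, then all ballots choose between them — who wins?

B

Round 1 first-place votes: A 0, B 25, C 27, D 23, E 0. C and B advance.
Runoff: C is ranked above B on 34 ballots, B above C on 41.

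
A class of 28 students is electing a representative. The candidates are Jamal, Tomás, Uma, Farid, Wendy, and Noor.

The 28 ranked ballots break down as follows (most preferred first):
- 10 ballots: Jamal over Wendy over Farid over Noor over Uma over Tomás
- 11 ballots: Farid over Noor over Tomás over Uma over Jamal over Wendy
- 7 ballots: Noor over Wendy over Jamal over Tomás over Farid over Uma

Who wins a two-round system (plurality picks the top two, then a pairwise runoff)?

Round 1 first-place votes: Jamal 10, Tomás 0, Uma 0, Farid 11, Wendy 0, Noor 7. Farid and Jamal advance.
Runoff: Farid is ranked above Jamal on 11 ballots, Jamal above Farid on 17.

Jamal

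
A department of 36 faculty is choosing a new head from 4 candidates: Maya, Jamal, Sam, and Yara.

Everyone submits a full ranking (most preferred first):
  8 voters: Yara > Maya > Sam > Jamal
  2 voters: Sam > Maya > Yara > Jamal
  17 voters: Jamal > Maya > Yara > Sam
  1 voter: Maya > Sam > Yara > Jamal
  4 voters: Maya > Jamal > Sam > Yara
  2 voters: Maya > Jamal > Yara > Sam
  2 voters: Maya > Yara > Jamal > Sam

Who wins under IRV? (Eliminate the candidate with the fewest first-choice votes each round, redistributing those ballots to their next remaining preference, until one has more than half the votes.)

Round 1: Maya 9, Jamal 17, Sam 2, Yara 8. Sam eliminated.
Round 2: Maya 11, Jamal 17, Yara 8. Yara eliminated.
Round 3: Maya 19, Jamal 17. Maya has a majority (≥19).

Maya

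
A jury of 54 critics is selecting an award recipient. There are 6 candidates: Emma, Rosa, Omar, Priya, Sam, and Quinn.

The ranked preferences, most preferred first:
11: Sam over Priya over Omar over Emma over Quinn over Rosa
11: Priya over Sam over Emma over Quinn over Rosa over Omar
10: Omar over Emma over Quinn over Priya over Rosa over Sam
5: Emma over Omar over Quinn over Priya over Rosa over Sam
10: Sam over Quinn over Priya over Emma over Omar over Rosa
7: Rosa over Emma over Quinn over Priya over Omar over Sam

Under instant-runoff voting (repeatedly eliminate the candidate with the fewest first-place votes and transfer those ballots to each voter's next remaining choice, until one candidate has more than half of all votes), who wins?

Priya

Round 1: Emma 5, Rosa 7, Omar 10, Priya 11, Sam 21, Quinn 0. Quinn eliminated.
Round 2: Emma 5, Rosa 7, Omar 10, Priya 11, Sam 21. Emma eliminated.
Round 3: Rosa 7, Omar 15, Priya 11, Sam 21. Rosa eliminated.
Round 4: Omar 15, Priya 18, Sam 21. Omar eliminated.
Round 5: Priya 33, Sam 21. Priya has a majority (≥28).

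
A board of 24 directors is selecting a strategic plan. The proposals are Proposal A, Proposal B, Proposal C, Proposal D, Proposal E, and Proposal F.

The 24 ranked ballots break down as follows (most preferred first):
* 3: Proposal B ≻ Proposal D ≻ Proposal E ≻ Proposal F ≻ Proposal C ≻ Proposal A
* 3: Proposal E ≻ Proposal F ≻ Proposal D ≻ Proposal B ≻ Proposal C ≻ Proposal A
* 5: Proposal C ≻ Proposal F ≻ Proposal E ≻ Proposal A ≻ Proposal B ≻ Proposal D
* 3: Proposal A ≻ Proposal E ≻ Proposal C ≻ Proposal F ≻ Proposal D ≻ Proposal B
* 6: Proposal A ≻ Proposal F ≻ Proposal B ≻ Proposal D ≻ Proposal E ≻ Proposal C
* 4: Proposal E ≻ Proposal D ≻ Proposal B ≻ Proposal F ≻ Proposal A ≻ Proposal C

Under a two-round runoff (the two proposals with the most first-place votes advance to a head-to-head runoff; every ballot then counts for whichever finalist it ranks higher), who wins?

Proposal E

Round 1 first-place votes: Proposal A 9, Proposal B 3, Proposal C 5, Proposal D 0, Proposal E 7, Proposal F 0. Proposal A and Proposal E advance.
Runoff: Proposal A is ranked above Proposal E on 9 ballots, Proposal E above Proposal A on 15.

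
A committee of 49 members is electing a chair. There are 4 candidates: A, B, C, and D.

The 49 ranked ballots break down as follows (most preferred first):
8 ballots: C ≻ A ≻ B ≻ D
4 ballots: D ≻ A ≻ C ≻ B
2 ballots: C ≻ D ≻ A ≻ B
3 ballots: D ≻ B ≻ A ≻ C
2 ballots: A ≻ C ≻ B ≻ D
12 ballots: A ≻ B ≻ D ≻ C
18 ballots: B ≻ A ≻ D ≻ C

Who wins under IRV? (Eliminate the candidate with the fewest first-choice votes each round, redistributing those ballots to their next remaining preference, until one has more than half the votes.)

Round 1: A 14, B 18, C 10, D 7. D eliminated.
Round 2: A 18, B 21, C 10. C eliminated.
Round 3: A 28, B 21. A has a majority (≥25).

A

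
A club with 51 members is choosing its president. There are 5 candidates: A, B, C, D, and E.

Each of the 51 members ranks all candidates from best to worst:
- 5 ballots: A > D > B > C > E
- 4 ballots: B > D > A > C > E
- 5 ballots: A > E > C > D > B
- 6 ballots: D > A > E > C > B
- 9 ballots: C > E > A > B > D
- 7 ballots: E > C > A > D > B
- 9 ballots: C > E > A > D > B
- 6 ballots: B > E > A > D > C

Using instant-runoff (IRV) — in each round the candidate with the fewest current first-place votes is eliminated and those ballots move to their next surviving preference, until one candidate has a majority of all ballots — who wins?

A

Round 1: A 10, B 10, C 18, D 6, E 7. D eliminated.
Round 2: A 16, B 10, C 18, E 7. E eliminated.
Round 3: A 16, B 10, C 25. B eliminated.
Round 4: A 26, C 25. A has a majority (≥26).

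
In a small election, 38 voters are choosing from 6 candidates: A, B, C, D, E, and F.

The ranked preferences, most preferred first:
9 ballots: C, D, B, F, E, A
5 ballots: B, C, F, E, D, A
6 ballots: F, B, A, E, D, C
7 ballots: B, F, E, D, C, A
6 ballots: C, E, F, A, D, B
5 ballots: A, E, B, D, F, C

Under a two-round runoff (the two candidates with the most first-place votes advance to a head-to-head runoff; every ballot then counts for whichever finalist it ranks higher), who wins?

B

Round 1 first-place votes: A 5, B 12, C 15, D 0, E 0, F 6. C and B advance.
Runoff: C is ranked above B on 15 ballots, B above C on 23.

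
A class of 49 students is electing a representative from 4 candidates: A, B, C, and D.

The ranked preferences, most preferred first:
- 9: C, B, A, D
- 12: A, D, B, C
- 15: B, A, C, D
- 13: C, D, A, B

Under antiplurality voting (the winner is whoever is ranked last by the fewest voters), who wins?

A

Last-place votes: A 0, B 13, C 12, D 24.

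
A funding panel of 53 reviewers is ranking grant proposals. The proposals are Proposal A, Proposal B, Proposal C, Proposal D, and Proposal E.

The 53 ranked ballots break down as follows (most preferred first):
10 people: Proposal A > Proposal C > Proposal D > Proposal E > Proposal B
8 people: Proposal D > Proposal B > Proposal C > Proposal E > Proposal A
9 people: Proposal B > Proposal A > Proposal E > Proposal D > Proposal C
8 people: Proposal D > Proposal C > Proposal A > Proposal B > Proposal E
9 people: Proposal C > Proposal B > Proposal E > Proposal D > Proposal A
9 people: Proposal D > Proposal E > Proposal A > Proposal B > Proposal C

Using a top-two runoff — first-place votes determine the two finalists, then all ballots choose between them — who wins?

Round 1 first-place votes: Proposal A 10, Proposal B 9, Proposal C 9, Proposal D 25, Proposal E 0. Proposal D and Proposal A advance.
Runoff: Proposal D is ranked above Proposal A on 34 ballots, Proposal A above Proposal D on 19.

Proposal D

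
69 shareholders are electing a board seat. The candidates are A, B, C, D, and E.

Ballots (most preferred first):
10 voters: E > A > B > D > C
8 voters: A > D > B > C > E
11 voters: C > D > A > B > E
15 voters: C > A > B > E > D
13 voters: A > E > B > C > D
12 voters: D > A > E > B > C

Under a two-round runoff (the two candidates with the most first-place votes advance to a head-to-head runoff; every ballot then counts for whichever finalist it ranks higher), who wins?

Round 1 first-place votes: A 21, B 0, C 26, D 12, E 10. C and A advance.
Runoff: C is ranked above A on 26 ballots, A above C on 43.

A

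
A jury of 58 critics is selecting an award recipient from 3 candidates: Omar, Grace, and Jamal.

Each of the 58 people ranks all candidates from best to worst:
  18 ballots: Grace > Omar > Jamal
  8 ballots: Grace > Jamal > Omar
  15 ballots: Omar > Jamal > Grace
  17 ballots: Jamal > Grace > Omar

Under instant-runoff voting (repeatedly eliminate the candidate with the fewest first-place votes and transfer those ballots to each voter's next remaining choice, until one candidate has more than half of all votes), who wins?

Jamal

Round 1: Omar 15, Grace 26, Jamal 17. Omar eliminated.
Round 2: Grace 26, Jamal 32. Jamal has a majority (≥30).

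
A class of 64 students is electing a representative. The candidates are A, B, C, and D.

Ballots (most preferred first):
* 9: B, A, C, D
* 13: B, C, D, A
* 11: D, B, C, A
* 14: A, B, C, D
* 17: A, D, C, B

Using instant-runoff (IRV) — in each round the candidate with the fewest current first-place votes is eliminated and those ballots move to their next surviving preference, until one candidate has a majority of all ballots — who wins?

Round 1: A 31, B 22, C 0, D 11. C eliminated.
Round 2: A 31, B 22, D 11. D eliminated.
Round 3: A 31, B 33. B has a majority (≥33).

B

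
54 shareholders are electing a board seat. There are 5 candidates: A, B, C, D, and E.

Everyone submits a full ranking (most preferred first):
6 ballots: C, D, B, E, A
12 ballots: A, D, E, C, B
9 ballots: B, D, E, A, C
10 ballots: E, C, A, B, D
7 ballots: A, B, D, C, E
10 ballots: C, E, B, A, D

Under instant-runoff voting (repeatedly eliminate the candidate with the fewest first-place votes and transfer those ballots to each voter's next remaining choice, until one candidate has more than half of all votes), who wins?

Round 1: A 19, B 9, C 16, D 0, E 10. D eliminated.
Round 2: A 19, B 9, C 16, E 10. B eliminated.
Round 3: A 19, C 16, E 19. C eliminated.
Round 4: A 19, E 35. E has a majority (≥28).

E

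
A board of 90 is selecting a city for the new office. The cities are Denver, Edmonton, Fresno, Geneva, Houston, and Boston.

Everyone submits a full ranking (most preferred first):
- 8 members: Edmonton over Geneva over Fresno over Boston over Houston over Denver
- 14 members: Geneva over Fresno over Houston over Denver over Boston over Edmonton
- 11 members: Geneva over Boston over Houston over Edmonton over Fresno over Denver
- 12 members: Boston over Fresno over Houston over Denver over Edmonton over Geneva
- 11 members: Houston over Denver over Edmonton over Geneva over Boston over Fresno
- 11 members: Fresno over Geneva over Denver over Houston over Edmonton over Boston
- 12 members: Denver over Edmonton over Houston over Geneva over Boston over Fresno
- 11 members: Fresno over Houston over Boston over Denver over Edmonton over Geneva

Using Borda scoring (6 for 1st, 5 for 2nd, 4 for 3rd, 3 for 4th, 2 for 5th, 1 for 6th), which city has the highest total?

Houston

Denver: 8×1 + 14×3 + 11×1 + 12×3 + 11×5 + 11×4 + 12×6 + 11×3 = 301
Edmonton: 8×6 + 14×1 + 11×3 + 12×2 + 11×4 + 11×2 + 12×5 + 11×2 = 267
Fresno: 8×4 + 14×5 + 11×2 + 12×5 + 11×1 + 11×6 + 12×1 + 11×6 = 339
Geneva: 8×5 + 14×6 + 11×6 + 12×1 + 11×3 + 11×5 + 12×3 + 11×1 = 337
Houston: 8×2 + 14×4 + 11×4 + 12×4 + 11×6 + 11×3 + 12×4 + 11×5 = 366
Boston: 8×3 + 14×2 + 11×5 + 12×6 + 11×2 + 11×1 + 12×2 + 11×4 = 280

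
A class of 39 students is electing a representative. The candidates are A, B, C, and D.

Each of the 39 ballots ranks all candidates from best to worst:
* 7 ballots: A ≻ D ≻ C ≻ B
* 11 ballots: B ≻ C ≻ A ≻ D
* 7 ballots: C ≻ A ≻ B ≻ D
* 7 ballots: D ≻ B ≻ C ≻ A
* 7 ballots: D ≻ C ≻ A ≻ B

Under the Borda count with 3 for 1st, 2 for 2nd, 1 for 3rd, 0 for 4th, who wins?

A: 7×3 + 11×1 + 7×2 + 7×0 + 7×1 = 53
B: 7×0 + 11×3 + 7×1 + 7×2 + 7×0 = 54
C: 7×1 + 11×2 + 7×3 + 7×1 + 7×2 = 71
D: 7×2 + 11×0 + 7×0 + 7×3 + 7×3 = 56

C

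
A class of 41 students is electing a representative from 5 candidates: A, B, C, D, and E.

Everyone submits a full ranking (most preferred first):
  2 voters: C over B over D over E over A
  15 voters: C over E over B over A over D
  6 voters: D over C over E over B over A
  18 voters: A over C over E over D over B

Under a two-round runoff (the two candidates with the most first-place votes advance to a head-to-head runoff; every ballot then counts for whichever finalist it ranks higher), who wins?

C

Round 1 first-place votes: A 18, B 0, C 17, D 6, E 0. A and C advance.
Runoff: A is ranked above C on 18 ballots, C above A on 23.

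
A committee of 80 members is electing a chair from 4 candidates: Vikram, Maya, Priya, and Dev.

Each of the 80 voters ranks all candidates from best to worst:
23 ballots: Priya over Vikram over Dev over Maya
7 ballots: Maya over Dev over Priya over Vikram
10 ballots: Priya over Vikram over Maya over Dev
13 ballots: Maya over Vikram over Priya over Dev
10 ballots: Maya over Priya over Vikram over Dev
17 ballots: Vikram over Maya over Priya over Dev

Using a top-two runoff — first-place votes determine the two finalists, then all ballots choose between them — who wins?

Maya

Round 1 first-place votes: Vikram 17, Maya 30, Priya 33, Dev 0. Priya and Maya advance.
Runoff: Priya is ranked above Maya on 33 ballots, Maya above Priya on 47.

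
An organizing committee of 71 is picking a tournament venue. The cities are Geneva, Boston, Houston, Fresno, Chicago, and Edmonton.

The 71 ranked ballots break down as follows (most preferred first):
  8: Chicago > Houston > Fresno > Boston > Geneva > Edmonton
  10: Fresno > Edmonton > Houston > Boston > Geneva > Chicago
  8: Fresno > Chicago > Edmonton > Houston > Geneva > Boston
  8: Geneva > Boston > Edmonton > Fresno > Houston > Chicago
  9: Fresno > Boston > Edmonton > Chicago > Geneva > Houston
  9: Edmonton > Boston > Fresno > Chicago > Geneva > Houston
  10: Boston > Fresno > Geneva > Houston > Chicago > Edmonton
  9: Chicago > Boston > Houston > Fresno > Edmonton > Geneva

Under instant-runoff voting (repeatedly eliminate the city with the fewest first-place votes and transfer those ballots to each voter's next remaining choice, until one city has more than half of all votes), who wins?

Boston

Round 1: Geneva 8, Boston 10, Houston 0, Fresno 27, Chicago 17, Edmonton 9. Houston eliminated.
Round 2: Geneva 8, Boston 10, Fresno 27, Chicago 17, Edmonton 9. Geneva eliminated.
Round 3: Boston 18, Fresno 27, Chicago 17, Edmonton 9. Edmonton eliminated.
Round 4: Boston 27, Fresno 27, Chicago 17. Chicago eliminated.
Round 5: Boston 36, Fresno 35. Boston has a majority (≥36).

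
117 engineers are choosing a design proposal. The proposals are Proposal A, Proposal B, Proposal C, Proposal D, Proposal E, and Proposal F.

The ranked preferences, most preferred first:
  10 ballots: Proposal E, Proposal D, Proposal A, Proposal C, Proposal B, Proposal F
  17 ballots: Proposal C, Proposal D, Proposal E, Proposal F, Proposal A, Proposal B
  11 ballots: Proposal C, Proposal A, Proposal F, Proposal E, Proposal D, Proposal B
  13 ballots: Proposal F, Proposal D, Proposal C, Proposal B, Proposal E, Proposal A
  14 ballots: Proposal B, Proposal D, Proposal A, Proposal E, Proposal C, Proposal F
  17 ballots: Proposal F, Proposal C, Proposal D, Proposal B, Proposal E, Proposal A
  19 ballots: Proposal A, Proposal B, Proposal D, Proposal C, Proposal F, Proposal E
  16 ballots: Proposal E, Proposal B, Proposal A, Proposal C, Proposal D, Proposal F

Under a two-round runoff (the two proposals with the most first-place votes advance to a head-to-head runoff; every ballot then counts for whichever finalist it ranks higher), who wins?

Proposal C

Round 1 first-place votes: Proposal A 19, Proposal B 14, Proposal C 28, Proposal D 0, Proposal E 26, Proposal F 30. Proposal F and Proposal C advance.
Runoff: Proposal F is ranked above Proposal C on 30 ballots, Proposal C above Proposal F on 87.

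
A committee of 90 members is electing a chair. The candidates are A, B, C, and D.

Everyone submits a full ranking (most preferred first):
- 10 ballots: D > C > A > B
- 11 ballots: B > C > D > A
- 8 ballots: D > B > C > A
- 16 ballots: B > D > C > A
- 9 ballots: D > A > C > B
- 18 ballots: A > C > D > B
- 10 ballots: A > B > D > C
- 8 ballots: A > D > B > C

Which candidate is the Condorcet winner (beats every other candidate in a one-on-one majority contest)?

D

D vs A: 54–36
D vs B: 53–37
D vs C: 61–29
D beats every other candidate.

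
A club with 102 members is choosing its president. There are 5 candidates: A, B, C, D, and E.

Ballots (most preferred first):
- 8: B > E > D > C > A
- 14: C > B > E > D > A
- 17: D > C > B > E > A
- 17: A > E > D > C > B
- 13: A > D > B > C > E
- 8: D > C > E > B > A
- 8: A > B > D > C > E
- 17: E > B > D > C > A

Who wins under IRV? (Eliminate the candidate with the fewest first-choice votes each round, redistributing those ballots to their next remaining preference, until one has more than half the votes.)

Round 1: A 38, B 8, C 14, D 25, E 17. B eliminated.
Round 2: A 38, C 14, D 25, E 25. C eliminated.
Round 3: A 38, D 25, E 39. D eliminated.
Round 4: A 38, E 64. E has a majority (≥52).

E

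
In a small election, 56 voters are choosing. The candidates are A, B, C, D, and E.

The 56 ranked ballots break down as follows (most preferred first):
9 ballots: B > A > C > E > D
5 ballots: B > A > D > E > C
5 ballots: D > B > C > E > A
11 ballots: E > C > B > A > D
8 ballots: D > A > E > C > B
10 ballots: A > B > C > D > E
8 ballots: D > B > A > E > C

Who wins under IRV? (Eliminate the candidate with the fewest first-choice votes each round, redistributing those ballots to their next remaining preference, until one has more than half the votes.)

Round 1: A 10, B 14, C 0, D 21, E 11. C eliminated.
Round 2: A 10, B 14, D 21, E 11. A eliminated.
Round 3: B 24, D 21, E 11. E eliminated.
Round 4: B 35, D 21. B has a majority (≥29).

B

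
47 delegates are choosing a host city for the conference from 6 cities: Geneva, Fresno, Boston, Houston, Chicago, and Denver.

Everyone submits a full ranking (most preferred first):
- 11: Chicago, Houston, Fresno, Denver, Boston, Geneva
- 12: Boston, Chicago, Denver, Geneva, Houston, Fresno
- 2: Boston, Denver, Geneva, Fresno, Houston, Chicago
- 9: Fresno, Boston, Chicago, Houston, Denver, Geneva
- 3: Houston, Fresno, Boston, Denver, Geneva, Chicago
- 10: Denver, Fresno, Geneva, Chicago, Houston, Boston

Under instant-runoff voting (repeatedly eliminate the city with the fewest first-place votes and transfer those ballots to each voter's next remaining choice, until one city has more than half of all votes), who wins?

Round 1: Geneva 0, Fresno 9, Boston 14, Houston 3, Chicago 11, Denver 10. Geneva eliminated.
Round 2: Fresno 9, Boston 14, Houston 3, Chicago 11, Denver 10. Houston eliminated.
Round 3: Fresno 12, Boston 14, Chicago 11, Denver 10. Denver eliminated.
Round 4: Fresno 22, Boston 14, Chicago 11. Chicago eliminated.
Round 5: Fresno 33, Boston 14. Fresno has a majority (≥24).

Fresno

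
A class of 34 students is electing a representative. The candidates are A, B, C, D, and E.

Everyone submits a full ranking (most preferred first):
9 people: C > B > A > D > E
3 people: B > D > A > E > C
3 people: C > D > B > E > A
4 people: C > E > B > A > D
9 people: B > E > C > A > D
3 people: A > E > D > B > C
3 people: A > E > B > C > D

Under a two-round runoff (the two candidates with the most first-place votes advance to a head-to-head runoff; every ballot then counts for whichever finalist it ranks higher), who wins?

Round 1 first-place votes: A 6, B 12, C 16, D 0, E 0. C and B advance.
Runoff: C is ranked above B on 16 ballots, B above C on 18.

B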